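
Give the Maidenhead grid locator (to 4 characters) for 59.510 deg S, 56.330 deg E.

LD80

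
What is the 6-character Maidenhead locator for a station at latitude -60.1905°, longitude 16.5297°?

JC89gt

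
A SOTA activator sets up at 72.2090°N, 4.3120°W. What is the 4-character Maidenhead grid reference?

IQ72

Shift to the Maidenhead origin (180°W, 90°S): lon 175.69, lat 162.21.
Field: 175.69/20 → 8 → I, 162.21/10 → 16 → Q; chars IQ.
Square: 15.69/2 → 7, 2.21/1 → 2; chars 72.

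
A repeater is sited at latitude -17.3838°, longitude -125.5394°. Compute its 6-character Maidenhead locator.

CH72fo

Shift to the Maidenhead origin (180°W, 90°S): lon 54.4606, lat 72.6162.
Field: lon ⌊54.4606/20⌋ = 2 → C; lat ⌊72.6162/10⌋ = 7 → H.
Square: lon ⌊14.4606/2⌋ = 7; lat ⌊2.6162/1⌋ = 2.
Subsquare: lon ⌊0.4606/0.0833333⌋ = 5 → f; lat ⌊0.6162/0.0416667⌋ = 14 → o.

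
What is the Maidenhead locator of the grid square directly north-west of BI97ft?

BI97eu

Longitude subsquare f = 5; −1 → 4 = e.
Latitude subsquare t = 19; +1 → 20 = u.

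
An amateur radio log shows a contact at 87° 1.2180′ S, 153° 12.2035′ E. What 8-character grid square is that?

Add 180° to longitude and 90° to latitude: 333.20339, 2.97970.
Field: lon ⌊333.20339/20⌋ = 16 → Q; lat ⌊2.97970/10⌋ = 0 → A.
Square: lon ⌊13.20339/2⌋ = 6; lat ⌊2.97970/1⌋ = 2.
Subsquare: lon ⌊1.20339/0.0833333⌋ = 14 → o; lat ⌊0.97970/0.0416667⌋ = 23 → x.
Extended square: lon ⌊0.03673/0.00833333⌋ = 4; lat ⌊0.02137/0.00416667⌋ = 5.

QA62ox45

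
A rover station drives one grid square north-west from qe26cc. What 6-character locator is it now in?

Longitude subsquare c = 2; −1 → 1 = b.
Latitude subsquare c = 2; +1 → 3 = d.

QE26bd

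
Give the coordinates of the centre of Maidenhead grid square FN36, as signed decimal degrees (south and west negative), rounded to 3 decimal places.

46.500, -73.000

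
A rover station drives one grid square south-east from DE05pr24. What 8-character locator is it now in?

Longitude extended square 2; +1 → 3.
Latitude extended square 4; −1 → 3.

DE05pr33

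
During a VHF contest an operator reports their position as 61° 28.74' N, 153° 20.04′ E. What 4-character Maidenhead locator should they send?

QP61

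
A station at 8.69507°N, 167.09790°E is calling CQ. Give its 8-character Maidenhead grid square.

Shift to the Maidenhead origin (180°W, 90°S): lon 347.09790, lat 98.69507.
Field (20°×10°, letters A–R): lon ⌊347.09790/20⌋ = 17 → R; lat ⌊98.69507/10⌋ = 9 → J.
Square (2°×1°, digits 0–9): lon ⌊7.09790/2⌋ = 3; lat ⌊8.69507/1⌋ = 8.
Subsquare (5′×2.5′, letters a–x): lon ⌊1.09790/0.0833333⌋ = 13 → n; lat ⌊0.69507/0.0416667⌋ = 16 → q.
Extended square (30″×15″, digits 0–9): lon ⌊0.01457/0.00833333⌋ = 1; lat ⌊0.02840/0.00416667⌋ = 6.

RJ38nq16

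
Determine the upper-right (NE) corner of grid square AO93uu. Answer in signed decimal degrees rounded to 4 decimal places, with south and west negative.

Field A=0, O=14: +0·20° lon, +14·10° lat → SW at lon -180°, lat 50°.
Square 9, 3: +9·2° lon, +3·1° lat → SW at lon -162°, lat 53°.
Subsquare u=20, u=20: +20·0.0833333° lon, +20·0.0416667° lat → SW at lon -160.333°, lat 53.8333°.
Cell spans 0.0833333° lon × 0.0416667° lat. NE corner is SW corner plus one full cell.
latitude 53.8750, longitude -160.2500.

53.8750, -160.2500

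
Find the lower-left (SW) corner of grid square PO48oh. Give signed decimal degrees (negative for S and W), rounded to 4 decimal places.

58.2917, 129.1667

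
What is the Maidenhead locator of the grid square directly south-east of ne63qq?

NE63rp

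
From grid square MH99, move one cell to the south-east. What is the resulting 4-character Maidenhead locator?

Longitude square 9; +1 → 10, wraps to 0, carry into field.
Longitude field M = 12; +1 → 13 = N.
Latitude square 9; −1 → 8.

NH08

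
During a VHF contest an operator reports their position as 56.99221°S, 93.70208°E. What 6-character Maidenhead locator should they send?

ND63ua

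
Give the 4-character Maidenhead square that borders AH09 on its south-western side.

RH98

Longitude square 0; −1 → -1, wraps to 9, carry into field.
Longitude field A = 0; −1 → -1, wraps to 17 = R, wrapping around the antimeridian.
Latitude square 9; −1 → 8.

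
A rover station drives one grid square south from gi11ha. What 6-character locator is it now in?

Latitude subsquare a = 0; −1 → -1, wraps to 23 = x, carry into square.
Latitude square 1; −1 → 0.
The longitude characters are unchanged.

GI10hx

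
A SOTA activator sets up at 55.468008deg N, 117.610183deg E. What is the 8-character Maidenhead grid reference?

OO85tl32

Add 180° to longitude and 90° to latitude: 297.61018, 145.46801.
Field (20°×10°, letters A–R): lon ⌊297.61018/20⌋ = 14 → O; lat ⌊145.46801/10⌋ = 14 → O.
Square (2°×1°, digits 0–9): lon ⌊17.61018/2⌋ = 8; lat ⌊5.46801/1⌋ = 5.
Subsquare (5′×2.5′, letters a–x): lon ⌊1.61018/0.0833333⌋ = 19 → t; lat ⌊0.46801/0.0416667⌋ = 11 → l.
Extended square (30″×15″, digits 0–9): lon ⌊0.02685/0.00833333⌋ = 3; lat ⌊0.00967/0.00416667⌋ = 2.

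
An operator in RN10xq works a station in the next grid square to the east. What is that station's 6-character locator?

Longitude subsquare x = 23; +1 → 24, wraps to 0 = a, carry into square.
Longitude square 1; +1 → 2.
The latitude characters are unchanged.

RN20aq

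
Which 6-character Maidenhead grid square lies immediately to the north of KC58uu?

Latitude subsquare u = 20; +1 → 21 = v.
The longitude characters are unchanged.

KC58uv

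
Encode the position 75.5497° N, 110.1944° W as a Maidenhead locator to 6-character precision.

Add 180° to longitude and 90° to latitude: 69.8056, 165.5497.
Field: 69.8056/20 → 3 → D, 165.5497/10 → 16 → Q; chars DQ.
Square: 9.8056/2 → 4, 5.5497/1 → 5; chars 45.
Subsquare: 1.8056/0.0833333 → 21 → v, 0.5497/0.0416667 → 13 → n; chars vn.

DQ45vn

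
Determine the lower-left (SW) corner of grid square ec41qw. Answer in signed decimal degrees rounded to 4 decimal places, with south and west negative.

Field E=4, C=2: +4·20° lon, +2·10° lat → SW at lon -100°, lat -70°.
Square 4, 1: +4·2° lon, +1·1° lat → SW at lon -92°, lat -69°.
Subsquare q=16, w=22: +16·0.0833333° lon, +22·0.0416667° lat → SW at lon -90.6667°, lat -68.0833°.
latitude -68.0833, longitude -90.6667.

-68.0833, -90.6667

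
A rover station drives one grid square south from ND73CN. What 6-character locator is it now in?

ND73cm

Latitude subsquare n = 13; −1 → 12 = m.
The longitude characters are unchanged.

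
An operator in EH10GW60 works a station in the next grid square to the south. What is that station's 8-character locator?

EH10gv69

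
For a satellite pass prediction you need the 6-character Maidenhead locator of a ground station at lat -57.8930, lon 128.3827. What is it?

PD42ec

Add 180° to longitude and 90° to latitude: 308.3827, 32.1070.
Field (20°×10°, letters A–R): 308.3827/20 → 15 → P, 32.1070/10 → 3 → D; chars PD.
Square (2°×1°, digits 0–9): 8.3827/2 → 4, 2.1070/1 → 2; chars 42.
Subsquare (5′×2.5′, letters a–x): 0.3827/0.0833333 → 4 → e, 0.1070/0.0416667 → 2 → c; chars ec.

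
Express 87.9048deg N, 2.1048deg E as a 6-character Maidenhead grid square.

JR17bv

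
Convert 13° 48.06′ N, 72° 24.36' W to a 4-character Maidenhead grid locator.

Add 180° to longitude and 90° to latitude: 107.59, 103.80.
Field (20°×10°, letters A–R): 107.59/20 → 5 → F, 103.80/10 → 10 → K; chars FK.
Square (2°×1°, digits 0–9): 7.59/2 → 3, 3.80/1 → 3; chars 33.

FK33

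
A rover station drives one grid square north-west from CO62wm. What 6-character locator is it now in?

CO62vn

Longitude subsquare w = 22; −1 → 21 = v.
Latitude subsquare m = 12; +1 → 13 = n.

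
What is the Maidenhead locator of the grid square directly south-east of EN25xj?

EN35ai

Longitude subsquare x = 23; +1 → 24, wraps to 0 = a, carry into square.
Longitude square 2; +1 → 3.
Latitude subsquare j = 9; −1 → 8 = i.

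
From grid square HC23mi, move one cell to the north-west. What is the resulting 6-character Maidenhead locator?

Longitude subsquare m = 12; −1 → 11 = l.
Latitude subsquare i = 8; +1 → 9 = j.

HC23lj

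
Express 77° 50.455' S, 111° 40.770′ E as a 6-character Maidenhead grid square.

OB52ud

Offset from 180°W / 90°S: lon 291.6795°, lat 12.1591°.
Field: 291.6795/20 → 14 → O, 12.1591/10 → 1 → B; chars OB.
Square: 11.6795/2 → 5, 2.1591/1 → 2; chars 52.
Subsquare: 1.6795/0.0833333 → 20 → u, 0.1591/0.0416667 → 3 → d; chars ud.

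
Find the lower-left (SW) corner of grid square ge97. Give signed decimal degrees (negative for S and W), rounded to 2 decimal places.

-43.00, -42.00

Field G=6, E=4: +6·20° lon, +4·10° lat → SW at lon -60°, lat -50°.
Square 9, 7: +9·2° lon, +7·1° lat → SW at lon -42°, lat -43°.
latitude -43.00, longitude -42.00.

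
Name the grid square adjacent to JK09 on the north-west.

IL90

Longitude square 0; −1 → -1, wraps to 9, carry into field.
Longitude field J = 9; −1 → 8 = I.
Latitude square 9; +1 → 10, wraps to 0, carry into field.
Latitude field K = 10; +1 → 11 = L.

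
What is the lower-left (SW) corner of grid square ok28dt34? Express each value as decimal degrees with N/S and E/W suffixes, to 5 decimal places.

Field O=14, K=10: +14·20° lon, +10·10° lat → SW at lon 100°, lat 10°.
Square 2, 8: +2·2° lon, +8·1° lat → SW at lon 104°, lat 18°.
Subsquare d=3, t=19: +3·0.0833333° lon, +19·0.0416667° lat → SW at lon 104.25°, lat 18.7917°.
Extended square 3, 4: +3·0.00833333° lon, +4·0.00416667° lat → SW at lon 104.275°, lat 18.8083°.
latitude 18.80833° N, longitude 104.27500° E.

18.80833° N, 104.27500° E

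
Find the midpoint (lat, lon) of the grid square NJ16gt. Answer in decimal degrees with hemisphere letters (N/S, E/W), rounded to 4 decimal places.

6.8125° N, 82.5417° E

Field N=13, J=9: +13·20° lon, +9·10° lat → SW at lon 80°, lat 0°.
Square 1, 6: +1·2° lon, +6·1° lat → SW at lon 82°, lat 6°.
Subsquare g=6, t=19: +6·0.0833333° lon, +19·0.0416667° lat → SW at lon 82.5°, lat 6.79167°.
Cell spans 0.0833333° lon × 0.0416667° lat. Centre is SW corner plus half of each.
latitude 6.8125° N, longitude 82.5417° E.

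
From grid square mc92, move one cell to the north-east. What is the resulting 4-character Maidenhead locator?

NC03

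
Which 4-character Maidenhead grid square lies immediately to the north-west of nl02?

ML93

Longitude square 0; −1 → -1, wraps to 9, carry into field.
Longitude field N = 13; −1 → 12 = M.
Latitude square 2; +1 → 3.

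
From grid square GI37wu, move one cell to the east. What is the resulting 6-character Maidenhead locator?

Longitude subsquare w = 22; +1 → 23 = x.
The latitude characters are unchanged.

GI37xu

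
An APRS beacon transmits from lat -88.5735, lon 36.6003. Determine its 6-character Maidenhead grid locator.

KA81hk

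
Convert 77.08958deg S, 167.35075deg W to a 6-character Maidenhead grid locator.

AB62hv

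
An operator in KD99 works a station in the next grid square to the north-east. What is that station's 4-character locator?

LE00

Longitude square 9; +1 → 10, wraps to 0, carry into field.
Longitude field K = 10; +1 → 11 = L.
Latitude square 9; +1 → 10, wraps to 0, carry into field.
Latitude field D = 3; +1 → 4 = E.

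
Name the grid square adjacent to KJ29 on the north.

KK20

Latitude square 9; +1 → 10, wraps to 0, carry into field.
Latitude field J = 9; +1 → 10 = K.
The longitude characters are unchanged.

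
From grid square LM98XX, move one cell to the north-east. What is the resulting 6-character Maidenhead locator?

MM09aa

Longitude subsquare x = 23; +1 → 24, wraps to 0 = a, carry into square.
Longitude square 9; +1 → 10, wraps to 0, carry into field.
Longitude field L = 11; +1 → 12 = M.
Latitude subsquare x = 23; +1 → 24, wraps to 0 = a, carry into square.
Latitude square 8; +1 → 9.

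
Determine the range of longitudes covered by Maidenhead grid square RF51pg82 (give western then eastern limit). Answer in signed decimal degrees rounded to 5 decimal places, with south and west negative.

Field R=17, F=5: +17·20° lon, +5·10° lat → SW at lon 160°, lat -40°.
Square 5, 1: +5·2° lon, +1·1° lat → SW at lon 170°, lat -39°.
Subsquare p=15, g=6: +15·0.0833333° lon, +6·0.0416667° lat → SW at lon 171.25°, lat -38.75°.
Extended square 8, 2: +8·0.00833333° lon, +2·0.00416667° lat → SW at lon 171.317°, lat -38.7417°.
Cell spans 0.00833333° lon × 0.00416667° lat.
west 171.31667, east 171.32500.

171.31667, 171.32500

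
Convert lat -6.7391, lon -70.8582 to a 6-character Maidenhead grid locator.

Shift to the Maidenhead origin (180°W, 90°S): lon 109.1418, lat 83.2609.
Field: lon ⌊109.1418/20⌋ = 5 → F; lat ⌊83.2609/10⌋ = 8 → I.
Square: lon ⌊9.1418/2⌋ = 4; lat ⌊3.2609/1⌋ = 3.
Subsquare: lon ⌊1.1418/0.0833333⌋ = 13 → n; lat ⌊0.2609/0.0416667⌋ = 6 → g.

FI43ng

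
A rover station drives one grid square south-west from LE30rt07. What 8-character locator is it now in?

LE30qt96

Longitude extended square 0; −1 → -1, wraps to 9, carry into subsquare.
Longitude subsquare r = 17; −1 → 16 = q.
Latitude extended square 7; −1 → 6.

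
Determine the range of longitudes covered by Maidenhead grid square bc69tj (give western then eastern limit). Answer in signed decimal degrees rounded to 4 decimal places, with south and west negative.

-146.4167, -146.3333

Field B=1, C=2: +1·20° lon, +2·10° lat → SW at lon -160°, lat -70°.
Square 6, 9: +6·2° lon, +9·1° lat → SW at lon -148°, lat -61°.
Subsquare t=19, j=9: +19·0.0833333° lon, +9·0.0416667° lat → SW at lon -146.417°, lat -60.625°.
Cell spans 0.0833333° lon × 0.0416667° lat.
west -146.4167, east -146.3333.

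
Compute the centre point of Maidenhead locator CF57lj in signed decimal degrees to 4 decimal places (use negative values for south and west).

-32.6042, -129.0417

Field C=2, F=5: +2·20° lon, +5·10° lat → SW at lon -140°, lat -40°.
Square 5, 7: +5·2° lon, +7·1° lat → SW at lon -130°, lat -33°.
Subsquare l=11, j=9: +11·0.0833333° lon, +9·0.0416667° lat → SW at lon -129.083°, lat -32.625°.
Cell spans 0.0833333° lon × 0.0416667° lat. Centre is SW corner plus half of each.
latitude -32.6042, longitude -129.0417.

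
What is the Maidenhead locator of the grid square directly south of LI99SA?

Latitude subsquare a = 0; −1 → -1, wraps to 23 = x, carry into square.
Latitude square 9; −1 → 8.
The longitude characters are unchanged.

LI98sx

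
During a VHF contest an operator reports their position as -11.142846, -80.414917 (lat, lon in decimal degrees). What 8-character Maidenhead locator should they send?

Add 180° to longitude and 90° to latitude: 99.58508, 78.85715.
Field (20°×10°, letters A–R): lon ⌊99.58508/20⌋ = 4 → E; lat ⌊78.85715/10⌋ = 7 → H.
Square (2°×1°, digits 0–9): lon ⌊19.58508/2⌋ = 9; lat ⌊8.85715/1⌋ = 8.
Subsquare (5′×2.5′, letters a–x): lon ⌊1.58508/0.0833333⌋ = 19 → t; lat ⌊0.85715/0.0416667⌋ = 20 → u.
Extended square (30″×15″, digits 0–9): lon ⌊0.00175/0.00833333⌋ = 0; lat ⌊0.02382/0.00416667⌋ = 5.

EH98tu05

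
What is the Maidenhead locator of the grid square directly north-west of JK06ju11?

JK06ju02

Longitude extended square 1; −1 → 0.
Latitude extended square 1; +1 → 2.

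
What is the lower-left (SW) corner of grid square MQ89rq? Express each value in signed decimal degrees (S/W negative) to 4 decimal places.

79.6667, 77.4167

Field M=12, Q=16: +12·20° lon, +16·10° lat → SW at lon 60°, lat 70°.
Square 8, 9: +8·2° lon, +9·1° lat → SW at lon 76°, lat 79°.
Subsquare r=17, q=16: +17·0.0833333° lon, +16·0.0416667° lat → SW at lon 77.4167°, lat 79.6667°.
latitude 79.6667, longitude 77.4167.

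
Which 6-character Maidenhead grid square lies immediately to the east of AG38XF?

AG48af

Longitude subsquare x = 23; +1 → 24, wraps to 0 = a, carry into square.
Longitude square 3; +1 → 4.
The latitude characters are unchanged.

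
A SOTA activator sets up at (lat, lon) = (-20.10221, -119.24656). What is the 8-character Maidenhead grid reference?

Offset from 180°W / 90°S: lon 60.75344°, lat 69.89779°.
Field: 60.75344/20 → 3 → D, 69.89779/10 → 6 → G; chars DG.
Square: 0.75344/2 → 0, 9.89779/1 → 9; chars 09.
Subsquare: 0.75344/0.0833333 → 9 → j, 0.89779/0.0416667 → 21 → v; chars jv.
Extended square: 0.00344/0.00833333 → 0, 0.02279/0.00416667 → 5; chars 05.

DG09jv05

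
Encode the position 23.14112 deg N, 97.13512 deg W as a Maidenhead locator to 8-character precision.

EL13kd33

Add 180° to longitude and 90° to latitude: 82.86488, 113.14112.
Field: lon ⌊82.86488/20⌋ = 4 → E; lat ⌊113.14112/10⌋ = 11 → L.
Square: lon ⌊2.86488/2⌋ = 1; lat ⌊3.14112/1⌋ = 3.
Subsquare: lon ⌊0.86488/0.0833333⌋ = 10 → k; lat ⌊0.14112/0.0416667⌋ = 3 → d.
Extended square: lon ⌊0.03155/0.00833333⌋ = 3; lat ⌊0.01612/0.00416667⌋ = 3.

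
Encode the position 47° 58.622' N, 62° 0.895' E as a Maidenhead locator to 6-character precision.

MN17ax

Offset from 180°W / 90°S: lon 242.0149°, lat 137.9770°.
Field (20°×10°, letters A–R): lon ⌊242.0149/20⌋ = 12 → M; lat ⌊137.9770/10⌋ = 13 → N.
Square (2°×1°, digits 0–9): lon ⌊2.0149/2⌋ = 1; lat ⌊7.9770/1⌋ = 7.
Subsquare (5′×2.5′, letters a–x): lon ⌊0.0149/0.0833333⌋ = 0 → a; lat ⌊0.9770/0.0416667⌋ = 23 → x.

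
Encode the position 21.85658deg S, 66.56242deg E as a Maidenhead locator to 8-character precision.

Add 180° to longitude and 90° to latitude: 246.56242, 68.14342.
Field (20°×10°, letters A–R): 246.56242/20 → 12 → M, 68.14342/10 → 6 → G; chars MG.
Square (2°×1°, digits 0–9): 6.56242/2 → 3, 8.14342/1 → 8; chars 38.
Subsquare (5′×2.5′, letters a–x): 0.56242/0.0833333 → 6 → g, 0.14342/0.0416667 → 3 → d; chars gd.
Extended square (30″×15″, digits 0–9): 0.06242/0.00833333 → 7, 0.01842/0.00416667 → 4; chars 74.

MG38gd74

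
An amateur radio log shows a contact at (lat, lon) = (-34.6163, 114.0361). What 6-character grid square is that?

OF75aj

Add 180° to longitude and 90° to latitude: 294.0361, 55.3837.
Field: 294.0361/20 → 14 → O, 55.3837/10 → 5 → F; chars OF.
Square: 14.0361/2 → 7, 5.3837/1 → 5; chars 75.
Subsquare: 0.0361/0.0833333 → 0 → a, 0.3837/0.0416667 → 9 → j; chars aj.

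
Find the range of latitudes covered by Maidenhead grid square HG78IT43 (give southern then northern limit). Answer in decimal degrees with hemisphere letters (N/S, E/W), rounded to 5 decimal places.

21.19583° S, 21.19167° S

Field H=7, G=6: +7·20° lon, +6·10° lat → SW at lon -40°, lat -30°.
Square 7, 8: +7·2° lon, +8·1° lat → SW at lon -26°, lat -22°.
Subsquare i=8, t=19: +8·0.0833333° lon, +19·0.0416667° lat → SW at lon -25.3333°, lat -21.2083°.
Extended square 4, 3: +4·0.00833333° lon, +3·0.00416667° lat → SW at lon -25.3°, lat -21.1958°.
Cell spans 0.00833333° lon × 0.00416667° lat.
south 21.19583° S, north 21.19167° S.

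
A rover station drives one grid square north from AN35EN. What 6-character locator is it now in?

Latitude subsquare n = 13; +1 → 14 = o.
The longitude characters are unchanged.

AN35eo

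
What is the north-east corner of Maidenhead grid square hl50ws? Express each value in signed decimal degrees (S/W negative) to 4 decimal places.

20.7917, -28.0833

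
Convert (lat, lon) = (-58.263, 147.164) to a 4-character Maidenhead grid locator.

QD31

Shift to the Maidenhead origin (180°W, 90°S): lon 327.16, lat 31.74.
Field: 327.16/20 → 16 → Q, 31.74/10 → 3 → D; chars QD.
Square: 7.16/2 → 3, 1.74/1 → 1; chars 31.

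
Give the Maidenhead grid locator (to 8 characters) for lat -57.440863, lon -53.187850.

Offset from 180°W / 90°S: lon 126.81215°, lat 32.55914°.
Field (20°×10°, letters A–R): lon ⌊126.81215/20⌋ = 6 → G; lat ⌊32.55914/10⌋ = 3 → D.
Square (2°×1°, digits 0–9): lon ⌊6.81215/2⌋ = 3; lat ⌊2.55914/1⌋ = 2.
Subsquare (5′×2.5′, letters a–x): lon ⌊0.81215/0.0833333⌋ = 9 → j; lat ⌊0.55914/0.0416667⌋ = 13 → n.
Extended square (30″×15″, digits 0–9): lon ⌊0.06215/0.00833333⌋ = 7; lat ⌊0.01747/0.00416667⌋ = 4.

GD32jn74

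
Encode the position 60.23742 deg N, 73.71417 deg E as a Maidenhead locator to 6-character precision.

Shift to the Maidenhead origin (180°W, 90°S): lon 253.7142, lat 150.2374.
Field: 253.7142/20 → 12 → M, 150.2374/10 → 15 → P; chars MP.
Square: 13.7142/2 → 6, 0.2374/1 → 0; chars 60.
Subsquare: 1.7142/0.0833333 → 20 → u, 0.2374/0.0416667 → 5 → f; chars uf.

MP60uf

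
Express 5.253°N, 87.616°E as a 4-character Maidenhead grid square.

NJ35

Shift to the Maidenhead origin (180°W, 90°S): lon 267.62, lat 95.25.
Field: 267.62/20 → 13 → N, 95.25/10 → 9 → J; chars NJ.
Square: 7.62/2 → 3, 5.25/1 → 5; chars 35.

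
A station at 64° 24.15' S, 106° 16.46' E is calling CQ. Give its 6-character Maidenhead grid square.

OC35do

Add 180° to longitude and 90° to latitude: 286.2743, 25.5975.
Field: lon ⌊286.2743/20⌋ = 14 → O; lat ⌊25.5975/10⌋ = 2 → C.
Square: lon ⌊6.2743/2⌋ = 3; lat ⌊5.5975/1⌋ = 5.
Subsquare: lon ⌊0.2743/0.0833333⌋ = 3 → d; lat ⌊0.5975/0.0416667⌋ = 14 → o.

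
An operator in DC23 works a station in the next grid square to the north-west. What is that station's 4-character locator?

Longitude square 2; −1 → 1.
Latitude square 3; +1 → 4.

DC14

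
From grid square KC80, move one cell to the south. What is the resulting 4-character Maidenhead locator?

Latitude square 0; −1 → -1, wraps to 9, carry into field.
Latitude field C = 2; −1 → 1 = B.
The longitude characters are unchanged.

KB89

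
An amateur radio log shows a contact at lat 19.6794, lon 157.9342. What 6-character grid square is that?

QK89xq

Shift to the Maidenhead origin (180°W, 90°S): lon 337.9342, lat 109.6794.
Field: 337.9342/20 → 16 → Q, 109.6794/10 → 10 → K; chars QK.
Square: 17.9342/2 → 8, 9.6794/1 → 9; chars 89.
Subsquare: 1.9342/0.0833333 → 23 → x, 0.6794/0.0416667 → 16 → q; chars xq.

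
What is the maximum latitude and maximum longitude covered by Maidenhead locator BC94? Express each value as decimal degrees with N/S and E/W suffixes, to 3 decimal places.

Field B=1, C=2: +1·20° lon, +2·10° lat → SW at lon -160°, lat -70°.
Square 9, 4: +9·2° lon, +4·1° lat → SW at lon -142°, lat -66°.
Cell spans 2° lon × 1° lat. NE corner is SW corner plus one full cell.
latitude 65.000° S, longitude 140.000° W.

65.000° S, 140.000° W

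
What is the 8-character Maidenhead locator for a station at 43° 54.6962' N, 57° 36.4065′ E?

LN83tv28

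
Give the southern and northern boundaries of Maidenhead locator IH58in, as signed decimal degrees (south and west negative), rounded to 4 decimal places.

Field I=8, H=7: +8·20° lon, +7·10° lat → SW at lon -20°, lat -20°.
Square 5, 8: +5·2° lon, +8·1° lat → SW at lon -10°, lat -12°.
Subsquare i=8, n=13: +8·0.0833333° lon, +13·0.0416667° lat → SW at lon -9.33333°, lat -11.4583°.
Cell spans 0.0833333° lon × 0.0416667° lat.
south -11.4583, north -11.4167.

-11.4583, -11.4167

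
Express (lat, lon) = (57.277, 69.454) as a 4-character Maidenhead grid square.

Offset from 180°W / 90°S: lon 249.45°, lat 147.28°.
Field (20°×10°, letters A–R): lon ⌊249.45/20⌋ = 12 → M; lat ⌊147.28/10⌋ = 14 → O.
Square (2°×1°, digits 0–9): lon ⌊9.45/2⌋ = 4; lat ⌊7.28/1⌋ = 7.

MO47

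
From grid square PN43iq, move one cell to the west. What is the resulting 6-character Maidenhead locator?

PN43hq

Longitude subsquare i = 8; −1 → 7 = h.
The latitude characters are unchanged.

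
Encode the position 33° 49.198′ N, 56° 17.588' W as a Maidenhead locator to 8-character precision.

GM13ut46

Offset from 180°W / 90°S: lon 123.70687°, lat 123.81997°.
Field: lon ⌊123.70687/20⌋ = 6 → G; lat ⌊123.81997/10⌋ = 12 → M.
Square: lon ⌊3.70687/2⌋ = 1; lat ⌊3.81997/1⌋ = 3.
Subsquare: lon ⌊1.70687/0.0833333⌋ = 20 → u; lat ⌊0.81997/0.0416667⌋ = 19 → t.
Extended square: lon ⌊0.04020/0.00833333⌋ = 4; lat ⌊0.02830/0.00416667⌋ = 6.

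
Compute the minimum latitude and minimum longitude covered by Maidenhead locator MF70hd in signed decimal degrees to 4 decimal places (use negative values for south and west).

-39.8750, 74.5833

Field M=12, F=5: +12·20° lon, +5·10° lat → SW at lon 60°, lat -40°.
Square 7, 0: +7·2° lon, +0·1° lat → SW at lon 74°, lat -40°.
Subsquare h=7, d=3: +7·0.0833333° lon, +3·0.0416667° lat → SW at lon 74.5833°, lat -39.875°.
latitude -39.8750, longitude 74.5833.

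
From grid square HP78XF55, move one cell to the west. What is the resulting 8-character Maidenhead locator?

HP78xf45

Longitude extended square 5; −1 → 4.
The latitude characters are unchanged.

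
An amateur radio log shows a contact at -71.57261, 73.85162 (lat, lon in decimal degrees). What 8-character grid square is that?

MB68wk22

Shift to the Maidenhead origin (180°W, 90°S): lon 253.85162, lat 18.42739.
Field: lon ⌊253.85162/20⌋ = 12 → M; lat ⌊18.42739/10⌋ = 1 → B.
Square: lon ⌊13.85162/2⌋ = 6; lat ⌊8.42739/1⌋ = 8.
Subsquare: lon ⌊1.85162/0.0833333⌋ = 22 → w; lat ⌊0.42739/0.0416667⌋ = 10 → k.
Extended square: lon ⌊0.01829/0.00833333⌋ = 2; lat ⌊0.01072/0.00416667⌋ = 2.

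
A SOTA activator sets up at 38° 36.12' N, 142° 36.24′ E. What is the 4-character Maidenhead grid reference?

QM18

Offset from 180°W / 90°S: lon 322.60°, lat 128.60°.
Field: lon ⌊322.60/20⌋ = 16 → Q; lat ⌊128.60/10⌋ = 12 → M.
Square: lon ⌊2.60/2⌋ = 1; lat ⌊8.60/1⌋ = 8.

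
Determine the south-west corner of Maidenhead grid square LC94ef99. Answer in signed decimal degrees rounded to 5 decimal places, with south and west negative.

-65.75417, 58.40833

Field L=11, C=2: +11·20° lon, +2·10° lat → SW at lon 40°, lat -70°.
Square 9, 4: +9·2° lon, +4·1° lat → SW at lon 58°, lat -66°.
Subsquare e=4, f=5: +4·0.0833333° lon, +5·0.0416667° lat → SW at lon 58.3333°, lat -65.7917°.
Extended square 9, 9: +9·0.00833333° lon, +9·0.00416667° lat → SW at lon 58.4083°, lat -65.7542°.
latitude -65.75417, longitude 58.40833.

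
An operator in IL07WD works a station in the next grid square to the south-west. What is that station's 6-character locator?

IL07vc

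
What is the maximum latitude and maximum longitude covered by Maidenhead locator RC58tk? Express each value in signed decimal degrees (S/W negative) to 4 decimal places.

Field R=17, C=2: +17·20° lon, +2·10° lat → SW at lon 160°, lat -70°.
Square 5, 8: +5·2° lon, +8·1° lat → SW at lon 170°, lat -62°.
Subsquare t=19, k=10: +19·0.0833333° lon, +10·0.0416667° lat → SW at lon 171.583°, lat -61.5833°.
Cell spans 0.0833333° lon × 0.0416667° lat. NE corner is SW corner plus one full cell.
latitude -61.5417, longitude 171.6667.

-61.5417, 171.6667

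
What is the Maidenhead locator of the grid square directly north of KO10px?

KO11pa

Latitude subsquare x = 23; +1 → 24, wraps to 0 = a, carry into square.
Latitude square 0; +1 → 1.
The longitude characters are unchanged.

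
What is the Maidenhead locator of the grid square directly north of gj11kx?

GJ12ka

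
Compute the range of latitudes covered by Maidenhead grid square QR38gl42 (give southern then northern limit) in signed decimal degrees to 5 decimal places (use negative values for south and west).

Field Q=16, R=17: +16·20° lon, +17·10° lat → SW at lon 140°, lat 80°.
Square 3, 8: +3·2° lon, +8·1° lat → SW at lon 146°, lat 88°.
Subsquare g=6, l=11: +6·0.0833333° lon, +11·0.0416667° lat → SW at lon 146.5°, lat 88.4583°.
Extended square 4, 2: +4·0.00833333° lon, +2·0.00416667° lat → SW at lon 146.533°, lat 88.4667°.
Cell spans 0.00833333° lon × 0.00416667° lat.
south 88.46667, north 88.47083.

88.46667, 88.47083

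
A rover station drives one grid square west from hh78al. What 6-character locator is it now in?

HH68xl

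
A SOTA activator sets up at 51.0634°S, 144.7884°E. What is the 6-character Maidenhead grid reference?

QD28jw

Offset from 180°W / 90°S: lon 324.7884°, lat 38.9366°.
Field: lon ⌊324.7884/20⌋ = 16 → Q; lat ⌊38.9366/10⌋ = 3 → D.
Square: lon ⌊4.7884/2⌋ = 2; lat ⌊8.9366/1⌋ = 8.
Subsquare: lon ⌊0.7884/0.0833333⌋ = 9 → j; lat ⌊0.9366/0.0416667⌋ = 22 → w.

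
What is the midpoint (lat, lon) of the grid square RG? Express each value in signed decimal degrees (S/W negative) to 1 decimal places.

Field R=17, G=6: +17·20° lon, +6·10° lat → SW at lon 160°, lat -30°.
Cell spans 20° lon × 10° lat. Centre is SW corner plus half of each.
latitude -25.0, longitude 170.0.

-25.0, 170.0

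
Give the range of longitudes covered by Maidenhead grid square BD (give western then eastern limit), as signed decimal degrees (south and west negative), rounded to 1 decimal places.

-160.0, -140.0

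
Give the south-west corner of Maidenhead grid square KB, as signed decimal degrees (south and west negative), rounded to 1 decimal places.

-80.0, 20.0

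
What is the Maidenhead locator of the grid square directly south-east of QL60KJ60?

QL60ki79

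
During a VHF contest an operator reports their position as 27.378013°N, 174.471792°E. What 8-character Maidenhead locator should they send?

Add 180° to longitude and 90° to latitude: 354.47179, 117.37801.
Field: lon ⌊354.47179/20⌋ = 17 → R; lat ⌊117.37801/10⌋ = 11 → L.
Square: lon ⌊14.47179/2⌋ = 7; lat ⌊7.37801/1⌋ = 7.
Subsquare: lon ⌊0.47179/0.0833333⌋ = 5 → f; lat ⌊0.37801/0.0416667⌋ = 9 → j.
Extended square: lon ⌊0.05513/0.00833333⌋ = 6; lat ⌊0.00301/0.00416667⌋ = 0.

RL77fj60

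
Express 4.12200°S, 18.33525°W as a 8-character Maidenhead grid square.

II05tv90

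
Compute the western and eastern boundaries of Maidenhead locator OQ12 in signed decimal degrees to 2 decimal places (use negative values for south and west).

102.00, 104.00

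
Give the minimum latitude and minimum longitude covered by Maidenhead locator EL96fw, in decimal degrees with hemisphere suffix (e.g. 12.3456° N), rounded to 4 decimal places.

Field E=4, L=11: +4·20° lon, +11·10° lat → SW at lon -100°, lat 20°.
Square 9, 6: +9·2° lon, +6·1° lat → SW at lon -82°, lat 26°.
Subsquare f=5, w=22: +5·0.0833333° lon, +22·0.0416667° lat → SW at lon -81.5833°, lat 26.9167°.
latitude 26.9167° N, longitude 81.5833° W.

26.9167° N, 81.5833° W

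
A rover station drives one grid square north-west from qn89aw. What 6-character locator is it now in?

QN79xx

Longitude subsquare a = 0; −1 → -1, wraps to 23 = x, carry into square.
Longitude square 8; −1 → 7.
Latitude subsquare w = 22; +1 → 23 = x.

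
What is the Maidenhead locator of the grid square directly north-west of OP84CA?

OP84bb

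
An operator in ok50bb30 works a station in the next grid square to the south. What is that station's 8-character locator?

OK50ba39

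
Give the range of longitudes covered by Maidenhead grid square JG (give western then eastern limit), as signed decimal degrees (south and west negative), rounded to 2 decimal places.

0.00, 20.00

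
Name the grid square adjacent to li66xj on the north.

LI66xk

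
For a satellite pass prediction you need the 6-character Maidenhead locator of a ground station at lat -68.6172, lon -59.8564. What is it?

GC01bj

Shift to the Maidenhead origin (180°W, 90°S): lon 120.1436, lat 21.3828.
Field: 120.1436/20 → 6 → G, 21.3828/10 → 2 → C; chars GC.
Square: 0.1436/2 → 0, 1.3828/1 → 1; chars 01.
Subsquare: 0.1436/0.0833333 → 1 → b, 0.3828/0.0416667 → 9 → j; chars bj.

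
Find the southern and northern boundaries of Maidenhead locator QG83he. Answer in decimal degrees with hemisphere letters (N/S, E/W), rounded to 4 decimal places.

26.8333° S, 26.7917° S

Field Q=16, G=6: +16·20° lon, +6·10° lat → SW at lon 140°, lat -30°.
Square 8, 3: +8·2° lon, +3·1° lat → SW at lon 156°, lat -27°.
Subsquare h=7, e=4: +7·0.0833333° lon, +4·0.0416667° lat → SW at lon 156.583°, lat -26.8333°.
Cell spans 0.0833333° lon × 0.0416667° lat.
south 26.8333° S, north 26.7917° S.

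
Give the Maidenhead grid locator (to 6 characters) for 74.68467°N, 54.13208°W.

GQ24wq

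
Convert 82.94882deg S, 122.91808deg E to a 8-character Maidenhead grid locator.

PA17lb02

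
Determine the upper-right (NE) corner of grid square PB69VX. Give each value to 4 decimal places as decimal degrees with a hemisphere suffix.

70.0000° S, 133.8333° E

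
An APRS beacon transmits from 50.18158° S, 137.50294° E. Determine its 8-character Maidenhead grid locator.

PD89st06

Offset from 180°W / 90°S: lon 317.50294°, lat 39.81842°.
Field (20°×10°, letters A–R): 317.50294/20 → 15 → P, 39.81842/10 → 3 → D; chars PD.
Square (2°×1°, digits 0–9): 17.50294/2 → 8, 9.81842/1 → 9; chars 89.
Subsquare (5′×2.5′, letters a–x): 1.50294/0.0833333 → 18 → s, 0.81842/0.0416667 → 19 → t; chars st.
Extended square (30″×15″, digits 0–9): 0.00294/0.00833333 → 0, 0.02675/0.00416667 → 6; chars 06.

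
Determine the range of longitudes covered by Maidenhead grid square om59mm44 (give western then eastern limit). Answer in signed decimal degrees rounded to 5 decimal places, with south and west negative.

111.03333, 111.04167

Field O=14, M=12: +14·20° lon, +12·10° lat → SW at lon 100°, lat 30°.
Square 5, 9: +5·2° lon, +9·1° lat → SW at lon 110°, lat 39°.
Subsquare m=12, m=12: +12·0.0833333° lon, +12·0.0416667° lat → SW at lon 111°, lat 39.5°.
Extended square 4, 4: +4·0.00833333° lon, +4·0.00416667° lat → SW at lon 111.033°, lat 39.5167°.
Cell spans 0.00833333° lon × 0.00416667° lat.
west 111.03333, east 111.04167.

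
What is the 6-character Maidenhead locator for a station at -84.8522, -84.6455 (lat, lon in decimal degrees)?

EA75qd

Add 180° to longitude and 90° to latitude: 95.3545, 5.1478.
Field (20°×10°, letters A–R): lon ⌊95.3545/20⌋ = 4 → E; lat ⌊5.1478/10⌋ = 0 → A.
Square (2°×1°, digits 0–9): lon ⌊15.3545/2⌋ = 7; lat ⌊5.1478/1⌋ = 5.
Subsquare (5′×2.5′, letters a–x): lon ⌊1.3545/0.0833333⌋ = 16 → q; lat ⌊0.1478/0.0416667⌋ = 3 → d.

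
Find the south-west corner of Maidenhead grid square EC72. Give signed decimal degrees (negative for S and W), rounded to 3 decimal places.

Field E=4, C=2: +4·20° lon, +2·10° lat → SW at lon -100°, lat -70°.
Square 7, 2: +7·2° lon, +2·1° lat → SW at lon -86°, lat -68°.
latitude -68.000, longitude -86.000.

-68.000, -86.000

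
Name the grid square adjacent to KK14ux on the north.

KK15ua

Latitude subsquare x = 23; +1 → 24, wraps to 0 = a, carry into square.
Latitude square 4; +1 → 5.
The longitude characters are unchanged.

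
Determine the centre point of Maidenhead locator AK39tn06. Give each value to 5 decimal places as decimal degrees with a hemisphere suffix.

19.56875° N, 172.41250° W

Field A=0, K=10: +0·20° lon, +10·10° lat → SW at lon -180°, lat 10°.
Square 3, 9: +3·2° lon, +9·1° lat → SW at lon -174°, lat 19°.
Subsquare t=19, n=13: +19·0.0833333° lon, +13·0.0416667° lat → SW at lon -172.417°, lat 19.5417°.
Extended square 0, 6: +0·0.00833333° lon, +6·0.00416667° lat → SW at lon -172.417°, lat 19.5667°.
Cell spans 0.00833333° lon × 0.00416667° lat. Centre is SW corner plus half of each.
latitude 19.56875° N, longitude 172.41250° W.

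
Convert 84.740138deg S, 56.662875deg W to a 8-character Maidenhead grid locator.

GA15qg02

Add 180° to longitude and 90° to latitude: 123.33713, 5.25986.
Field: lon ⌊123.33713/20⌋ = 6 → G; lat ⌊5.25986/10⌋ = 0 → A.
Square: lon ⌊3.33713/2⌋ = 1; lat ⌊5.25986/1⌋ = 5.
Subsquare: lon ⌊1.33713/0.0833333⌋ = 16 → q; lat ⌊0.25986/0.0416667⌋ = 6 → g.
Extended square: lon ⌊0.00379/0.00833333⌋ = 0; lat ⌊0.00986/0.00416667⌋ = 2.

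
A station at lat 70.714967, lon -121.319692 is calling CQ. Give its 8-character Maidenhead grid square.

CQ90ir11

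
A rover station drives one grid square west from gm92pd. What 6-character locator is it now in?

Longitude subsquare p = 15; −1 → 14 = o.
The latitude characters are unchanged.

GM92od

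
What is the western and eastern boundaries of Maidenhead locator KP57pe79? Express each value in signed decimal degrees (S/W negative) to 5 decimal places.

31.30833, 31.31667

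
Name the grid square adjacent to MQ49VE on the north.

MQ49vf

Latitude subsquare e = 4; +1 → 5 = f.
The longitude characters are unchanged.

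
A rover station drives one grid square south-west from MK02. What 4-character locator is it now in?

LK91

Longitude square 0; −1 → -1, wraps to 9, carry into field.
Longitude field M = 12; −1 → 11 = L.
Latitude square 2; −1 → 1.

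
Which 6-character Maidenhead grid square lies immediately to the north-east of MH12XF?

Longitude subsquare x = 23; +1 → 24, wraps to 0 = a, carry into square.
Longitude square 1; +1 → 2.
Latitude subsquare f = 5; +1 → 6 = g.

MH22ag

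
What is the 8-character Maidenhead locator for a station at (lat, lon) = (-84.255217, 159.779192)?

Offset from 180°W / 90°S: lon 339.77919°, lat 5.74478°.
Field: 339.77919/20 → 16 → Q, 5.74478/10 → 0 → A; chars QA.
Square: 19.77919/2 → 9, 5.74478/1 → 5; chars 95.
Subsquare: 1.77919/0.0833333 → 21 → v, 0.74478/0.0416667 → 17 → r; chars vr.
Extended square: 0.02919/0.00833333 → 3, 0.03645/0.00416667 → 8; chars 38.

QA95vr38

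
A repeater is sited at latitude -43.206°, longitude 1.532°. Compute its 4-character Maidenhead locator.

JE06

Shift to the Maidenhead origin (180°W, 90°S): lon 181.53, lat 46.79.
Field (20°×10°, letters A–R): 181.53/20 → 9 → J, 46.79/10 → 4 → E; chars JE.
Square (2°×1°, digits 0–9): 1.53/2 → 0, 6.79/1 → 6; chars 06.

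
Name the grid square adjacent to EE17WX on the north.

EE18wa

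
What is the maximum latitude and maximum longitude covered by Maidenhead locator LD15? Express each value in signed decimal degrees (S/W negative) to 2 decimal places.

Field L=11, D=3: +11·20° lon, +3·10° lat → SW at lon 40°, lat -60°.
Square 1, 5: +1·2° lon, +5·1° lat → SW at lon 42°, lat -55°.
Cell spans 2° lon × 1° lat. NE corner is SW corner plus one full cell.
latitude -54.00, longitude 44.00.

-54.00, 44.00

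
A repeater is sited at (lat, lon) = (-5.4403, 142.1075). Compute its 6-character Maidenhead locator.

QI14bn

Add 180° to longitude and 90° to latitude: 322.1075, 84.5597.
Field (20°×10°, letters A–R): 322.1075/20 → 16 → Q, 84.5597/10 → 8 → I; chars QI.
Square (2°×1°, digits 0–9): 2.1075/2 → 1, 4.5597/1 → 4; chars 14.
Subsquare (5′×2.5′, letters a–x): 0.1075/0.0833333 → 1 → b, 0.5597/0.0416667 → 13 → n; chars bn.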